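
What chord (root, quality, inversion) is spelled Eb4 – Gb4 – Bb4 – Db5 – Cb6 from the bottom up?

Cb major ninth, first inversion

The distinct note names are Eb, Gb, Bb, Db, Cb. Stacked in thirds they read Cb–Eb–Gb–Bb–Db, which is a major ninth chord on Cb.
Eb is the third of Cb major ninth; third in the bass means first inversion.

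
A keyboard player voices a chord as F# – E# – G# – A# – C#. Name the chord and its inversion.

F# major ninth, root position

The distinct note names are F#, E#, G#, A#, C#. Stacked in thirds they read F#–A#–C#–E#–G#, which is a major ninth chord on F#.
The lowest note is F#, the root of the chord, so this is root position.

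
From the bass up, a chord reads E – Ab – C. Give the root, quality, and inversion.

The distinct note names are E, Ab, C. Stacked in thirds they read Ab–C–E, which is an augmented triad on Ab.
E is the fifth of Ab augmented; fifth in the bass means second inversion (figured bass 6/4).

Ab augmented, second inversion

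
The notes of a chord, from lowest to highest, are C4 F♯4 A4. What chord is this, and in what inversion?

The distinct note names are C, F#, A. Stacked in thirds they read F#–A–C, which is a diminished triad on F#.
C is the fifth of F# diminished; fifth in the bass means second inversion (figured bass 6/4).

F# diminished, second inversion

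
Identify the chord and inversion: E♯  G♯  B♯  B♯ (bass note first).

E# minor, root position

The distinct note names are E#, G#, B#. Stacked in thirds they read E#–G#–B#, which is a minor triad on E#.
With the root (E#) in the bass, the chord is in root position (figured bass 5/3).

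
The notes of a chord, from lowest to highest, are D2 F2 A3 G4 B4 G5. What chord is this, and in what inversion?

G dominant ninth, second inversion

The pitch classes D, F, A, G, B arrange in thirds as G–B–D–F–A: a G dominant ninth chord.
With the fifth (D) in the bass, the chord is in second inversion.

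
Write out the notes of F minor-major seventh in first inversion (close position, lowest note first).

The chord tones are F–Ab–C–E. With the third (Ab) lowest for first inversion: Ab, C, E, F.

Ab, C, E, F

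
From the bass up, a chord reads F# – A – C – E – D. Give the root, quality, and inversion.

The distinct note names are F#, A, C, E, D. Stacked in thirds they read D–F#–A–C–E, which is a dominant ninth chord on D.
The lowest note is F#, the third of the chord, so this is first inversion.

D dominant ninth, first inversion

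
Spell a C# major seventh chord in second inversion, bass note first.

Spelling C# major seventh: C#–E#–G#–B#. In second inversion the fifth is bass, giving G#, B#, C#, E# from the bottom.

G#, B#, C#, E#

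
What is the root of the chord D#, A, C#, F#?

D#

D#, A, C#, F# are the tones of a D# half-diminished seventh chord (D#–F#–A–C#), making D# the root.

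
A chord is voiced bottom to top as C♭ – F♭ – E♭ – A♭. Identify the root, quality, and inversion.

Fb major seventh, second inversion

The pitch classes Cb, Fb, Eb, Ab arrange in thirds as Fb–Ab–Cb–Eb: an Fb major seventh chord.
The lowest note is Cb, the fifth of the chord, so this is second inversion (figured bass 4/3).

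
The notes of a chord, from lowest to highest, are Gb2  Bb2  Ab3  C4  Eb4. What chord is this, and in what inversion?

The pitch classes Gb, Bb, Ab, C, Eb arrange in thirds as Ab–C–Eb–Gb–Bb: an Ab dominant ninth chord.
With the seventh (Gb) in the bass, the chord is in third inversion.

Ab dominant ninth, third inversion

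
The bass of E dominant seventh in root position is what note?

The root of E dominant seventh (E–G#–B–D) is E; that is the bass in root position.

E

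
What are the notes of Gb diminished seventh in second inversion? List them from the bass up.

Dbb, Fbb, Gb, Bbb

Spelling Gb diminished seventh: Gb–Bbb–Dbb–Fbb. In second inversion the fifth is bass, giving Dbb, Fbb, Gb, Bbb from the bottom.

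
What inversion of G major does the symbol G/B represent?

G/B means G major with B in the bass. B is the third of G major (G–B–D), so this is first inversion.

first inversion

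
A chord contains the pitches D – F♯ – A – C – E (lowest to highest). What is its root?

D, F#, A, C, E are the tones of a D dominant ninth chord (D–F#–A–C–E), making D the root.

D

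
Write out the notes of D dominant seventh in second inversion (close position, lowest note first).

D dominant seventh is D–F#–A–C. Second inversion puts the fifth (A) in the bass, with the remaining tones above: A, C, D, F#.

A, C, D, F#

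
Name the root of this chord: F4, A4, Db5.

The distinct letter names are F, A, Db. Arranged as a stack of thirds they read Db–F–A, so Db is the root (a Db augmented triad).

Db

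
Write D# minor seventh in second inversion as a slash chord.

D#m7/A#

Second inversion of D# minor seventh has the fifth (A#) in the bass. As a slash chord: D#m7/A#.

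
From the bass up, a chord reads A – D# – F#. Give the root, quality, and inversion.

The pitch classes A, D#, F# arrange in thirds as D#–F#–A: a D# diminished triad.
A is the fifth of D# diminished; fifth in the bass means second inversion (figured bass 6/4).

D# diminished, second inversion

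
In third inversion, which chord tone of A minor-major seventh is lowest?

The seventh of A minor-major seventh (A–C–E–G#) is G#; that is the bass in third inversion.

G#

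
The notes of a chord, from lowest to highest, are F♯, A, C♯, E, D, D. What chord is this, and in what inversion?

The pitch classes F#, A, C#, E, D arrange in thirds as D–F#–A–C#–E: a D major ninth chord.
F# is the third of D major ninth; third in the bass means first inversion.

D major ninth, first inversion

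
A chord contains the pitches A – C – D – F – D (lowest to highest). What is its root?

The distinct letter names are A, C, D, F. Arranged as a stack of thirds they read D–F–A–C, so D is the root (a D minor seventh chord).

D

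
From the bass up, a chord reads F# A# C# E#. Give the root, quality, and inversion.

F# major seventh, root position

The distinct note names are F#, A#, C#, E#. Stacked in thirds they read F#–A#–C#–E#, which is a major seventh chord on F#.
F# is the root of F# major seventh; root in the bass means root position (figured bass 7).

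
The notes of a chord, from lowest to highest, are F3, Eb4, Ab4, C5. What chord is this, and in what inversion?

F minor seventh, root position

The distinct note names are F, Eb, Ab, C. Stacked in thirds they read F–Ab–C–Eb, which is a minor seventh chord on F.
With the root (F) in the bass, the chord is in root position (figured bass 7).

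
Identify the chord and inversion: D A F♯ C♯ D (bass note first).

Reducing to letter names: D, A, F#, C#. These stack in thirds as D–F#–A–C# — a D major seventh chord.
The lowest note is D, the root of the chord, so this is root position (figured bass 7).

D major seventh, root position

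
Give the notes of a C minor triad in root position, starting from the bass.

The chord tones are C–Eb–G. With the root (C) lowest for root position: C, Eb, G.

C, Eb, G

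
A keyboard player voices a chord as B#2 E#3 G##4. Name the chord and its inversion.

The distinct note names are B#, E#, G##. Stacked in thirds they read E#–G##–B#, which is a major triad on E#.
The lowest note is B#, the fifth of the chord, so this is second inversion (figured bass 6/4).

E# major, second inversion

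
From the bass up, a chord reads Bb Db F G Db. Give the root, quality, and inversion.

G half-diminished seventh, first inversion

The pitch classes Bb, Db, F, G arrange in thirds as G–Bb–Db–F: a G half-diminished seventh chord.
The lowest note is Bb, the third of the chord, so this is first inversion (figured bass 6/5).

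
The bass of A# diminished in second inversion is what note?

E

In second inversion the fifth is lowest. For A# diminished (A#–C#–E) that is E.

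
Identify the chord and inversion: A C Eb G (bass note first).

A half-diminished seventh, root position

Reducing to letter names: A, C, Eb, G. These stack in thirds as A–C–Eb–G — an A half-diminished seventh chord.
The lowest note is A, the root of the chord, so this is root position (figured bass 7).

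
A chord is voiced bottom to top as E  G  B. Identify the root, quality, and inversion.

Reducing to letter names: E, G, B. These stack in thirds as E–G–B — an E minor triad.
E is the root of E minor; root in the bass means root position (figured bass 5/3).

E minor, root position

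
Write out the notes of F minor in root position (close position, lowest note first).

The chord tones are F–Ab–C. With the root (F) lowest for root position: F, Ab, C.

F, Ab, C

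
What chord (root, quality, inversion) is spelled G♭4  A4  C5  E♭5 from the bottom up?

A diminished seventh, third inversion

Reducing to letter names: Gb, A, C, Eb. These stack in thirds as A–C–Eb–Gb — an A diminished seventh chord.
Gb is the seventh of A diminished seventh; seventh in the bass means third inversion (figured bass 4/2).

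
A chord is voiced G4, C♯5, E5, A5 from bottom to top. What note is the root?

A

G, C#, E, A are the tones of an A dominant seventh chord (A–C#–E–G), making A the root.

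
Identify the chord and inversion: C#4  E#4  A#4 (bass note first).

The pitch classes C#, E#, A# arrange in thirds as A#–C#–E#: an A# minor triad.
With the third (C#) in the bass, the chord is in first inversion (figured bass 6).

A# minor, first inversion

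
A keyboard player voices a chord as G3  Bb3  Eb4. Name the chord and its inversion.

Eb major, first inversion

The distinct note names are G, Bb, Eb. Stacked in thirds they read Eb–G–Bb, which is a major triad on Eb.
G is the third of Eb major; third in the bass means first inversion (figured bass 6).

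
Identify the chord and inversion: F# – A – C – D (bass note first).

D dominant seventh, first inversion

Reducing to letter names: F#, A, C, D. These stack in thirds as D–F#–A–C — a D dominant seventh chord.
F# is the third of D dominant seventh; third in the bass means first inversion (figured bass 6/5).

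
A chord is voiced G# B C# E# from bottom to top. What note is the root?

The distinct letter names are G#, B, C#, E#. Arranged as a stack of thirds they read C#–E#–G#–B, so C# is the root (a C# dominant seventh chord).

C#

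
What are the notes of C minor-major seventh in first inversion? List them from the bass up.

Eb, G, B, C

C minor-major seventh is C–Eb–G–B. First inversion puts the third (Eb) in the bass, with the remaining tones above: Eb, G, B, C.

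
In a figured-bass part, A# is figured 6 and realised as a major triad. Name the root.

F#

The figures 6 mean the third of the chord is in the bass. If A# is the third of a major triad, the root is F# (chord tones F#–A#–C#).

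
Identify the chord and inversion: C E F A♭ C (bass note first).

Reducing to letter names: C, E, F, Ab. These stack in thirds as F–Ab–C–E — an F minor-major seventh chord.
C is the fifth of F minor-major seventh; fifth in the bass means second inversion (figured bass 4/3).

F minor-major seventh, second inversion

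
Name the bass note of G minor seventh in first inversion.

Bb

In first inversion the third is lowest. For G minor seventh (G–Bb–D–F) that is Bb.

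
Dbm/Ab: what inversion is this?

second inversion

Dbm/Ab means Db minor with Ab in the bass. Ab is the fifth of Db minor (Db–Fb–Ab), so this is second inversion.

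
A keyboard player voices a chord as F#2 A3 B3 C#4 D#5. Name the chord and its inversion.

Reducing to letter names: F#, A, B, C#, D#. These stack in thirds as B–D#–F#–A–C# — a B dominant ninth chord.
F# is the fifth of B dominant ninth; fifth in the bass means second inversion.

B dominant ninth, second inversion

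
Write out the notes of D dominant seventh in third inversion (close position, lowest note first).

The chord tones are D–F#–A–C. With the seventh (C) lowest for third inversion: C, D, F#, A.

C, D, F#, A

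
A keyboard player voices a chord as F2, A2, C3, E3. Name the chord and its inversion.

Reducing to letter names: F, A, C, E. These stack in thirds as F–A–C–E — an F major seventh chord.
The lowest note is F, the root of the chord, so this is root position (figured bass 7).

F major seventh, root position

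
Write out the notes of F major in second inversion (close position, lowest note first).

Spelling F major: F–A–C. In second inversion the fifth is bass, giving C, F, A from the bottom.

C, F, A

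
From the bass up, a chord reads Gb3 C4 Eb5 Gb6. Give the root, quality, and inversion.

The pitch classes Gb, C, Eb arrange in thirds as C–Eb–Gb: a C diminished triad.
Gb is the fifth of C diminished; fifth in the bass means second inversion (figured bass 6/4).

C diminished, second inversion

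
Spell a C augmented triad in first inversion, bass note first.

E, G#, C

The chord tones are C–E–G#. With the third (E) lowest for first inversion: E, G#, C.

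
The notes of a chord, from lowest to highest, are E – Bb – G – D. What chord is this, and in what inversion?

The pitch classes E, Bb, G, D arrange in thirds as E–G–Bb–D: an E half-diminished seventh chord.
E is the root of E half-diminished seventh; root in the bass means root position (figured bass 7).

E half-diminished seventh, root position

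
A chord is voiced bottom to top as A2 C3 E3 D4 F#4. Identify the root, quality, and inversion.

D dominant ninth, second inversion

Reducing to letter names: A, C, E, D, F#. These stack in thirds as D–F#–A–C–E — a D dominant ninth chord.
The lowest note is A, the fifth of the chord, so this is second inversion.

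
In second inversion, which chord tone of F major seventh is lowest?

In second inversion the fifth is lowest. For F major seventh (F–A–C–E) that is C.

C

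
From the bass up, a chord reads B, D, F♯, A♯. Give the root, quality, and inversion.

Reducing to letter names: B, D, F#, A#. These stack in thirds as B–D–F#–A# — a B minor-major seventh chord.
The lowest note is B, the root of the chord, so this is root position (figured bass 7).

B minor-major seventh, root position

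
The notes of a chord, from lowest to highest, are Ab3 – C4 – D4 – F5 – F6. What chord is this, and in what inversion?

D half-diminished seventh, second inversion

The distinct note names are Ab, C, D, F. Stacked in thirds they read D–F–Ab–C, which is a half-diminished seventh chord on D.
With the fifth (Ab) in the bass, the chord is in second inversion (figured bass 4/3).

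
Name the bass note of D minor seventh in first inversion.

D minor seventh is D–F–A–C. First inversion places the third in the bass: F.

F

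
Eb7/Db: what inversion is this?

Eb7/Db means Eb dominant seventh with Db in the bass. Db is the seventh of Eb dominant seventh (Eb–G–Bb–Db), so this is third inversion.

third inversion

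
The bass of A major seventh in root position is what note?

A

In root position the root is lowest. For A major seventh (A–C#–E–G#) that is A.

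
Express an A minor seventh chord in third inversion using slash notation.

Third inversion of A minor seventh has the seventh (G) in the bass. As a slash chord: Am7/G.

Am7/G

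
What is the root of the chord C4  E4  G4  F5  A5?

F

Reordering C, E, G, F, A into stacked thirds gives F–A–C–E–G; the bottom of that stack, F, is the root.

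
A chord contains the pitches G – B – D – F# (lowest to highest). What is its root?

Reordering G, B, D, F# into stacked thirds gives G–B–D–F#; the bottom of that stack, G, is the root.

G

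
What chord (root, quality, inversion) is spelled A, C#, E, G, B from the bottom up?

The distinct note names are A, C#, E, G, B. Stacked in thirds they read A–C#–E–G–B, which is a dominant ninth chord on A.
The lowest note is A, the root of the chord, so this is root position.

A dominant ninth, root position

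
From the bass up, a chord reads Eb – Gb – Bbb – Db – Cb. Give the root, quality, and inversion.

The distinct note names are Eb, Gb, Bbb, Db, Cb. Stacked in thirds they read Cb–Eb–Gb–Bbb–Db, which is a dominant ninth chord on Cb.
With the third (Eb) in the bass, the chord is in first inversion.

Cb dominant ninth, first inversion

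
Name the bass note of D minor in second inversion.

A

D minor is D–F–A. Second inversion places the fifth in the bass: A.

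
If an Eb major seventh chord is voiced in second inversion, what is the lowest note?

In second inversion the fifth is lowest. For Eb major seventh (Eb–G–Bb–D) that is Bb.

Bb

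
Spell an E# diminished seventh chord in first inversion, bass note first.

G#, B, D, E#

Spelling E# diminished seventh: E#–G#–B–D. In first inversion the third is bass, giving G#, B, D, E# from the bottom.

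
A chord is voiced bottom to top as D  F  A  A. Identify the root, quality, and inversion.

The pitch classes D, F, A arrange in thirds as D–F–A: a D minor triad.
The lowest note is D, the root of the chord, so this is root position (figured bass 5/3).

D minor, root position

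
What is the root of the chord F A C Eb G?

F

Reordering F, A, C, Eb, G into stacked thirds gives F–A–C–Eb–G; the bottom of that stack, F, is the root.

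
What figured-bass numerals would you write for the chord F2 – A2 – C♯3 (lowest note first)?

The notes F, A, C# stack in thirds as F–A–C# — an F augmented triad. The bass F is the root, so this is root position: figured 5/3.

5/3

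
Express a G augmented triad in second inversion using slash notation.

Second inversion of G augmented has the fifth (D#) in the bass. As a slash chord: Gaug/D#.

Gaug/D#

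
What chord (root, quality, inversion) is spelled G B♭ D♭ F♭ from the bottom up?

G diminished seventh, root position

The pitch classes G, Bb, Db, Fb arrange in thirds as G–Bb–Db–Fb: a G diminished seventh chord.
G is the root of G diminished seventh; root in the bass means root position (figured bass 7).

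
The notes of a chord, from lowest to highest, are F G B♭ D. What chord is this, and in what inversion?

G minor seventh, third inversion

Reducing to letter names: F, G, Bb, D. These stack in thirds as G–Bb–D–F — a G minor seventh chord.
With the seventh (F) in the bass, the chord is in third inversion (figured bass 4/2).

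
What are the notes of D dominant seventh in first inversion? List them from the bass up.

D dominant seventh is D–F#–A–C. First inversion puts the third (F#) in the bass, with the remaining tones above: F#, A, C, D.

F#, A, C, D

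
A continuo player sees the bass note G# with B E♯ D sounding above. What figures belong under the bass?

6/5

The notes G#, B, E#, D stack in thirds as E#–G#–B–D — an E# diminished seventh chord. The bass G# is the third, so this is first inversion: figured 6/5.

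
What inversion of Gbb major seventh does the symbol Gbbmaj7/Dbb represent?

Gbbmaj7/Dbb means Gbb major seventh with Dbb in the bass. Dbb is the fifth of Gbb major seventh (Gbb–Bbb–Dbb–Fb), so this is second inversion.

second inversion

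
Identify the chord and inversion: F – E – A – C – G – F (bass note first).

F major ninth, root position

The distinct note names are F, E, A, C, G. Stacked in thirds they read F–A–C–E–G, which is a major ninth chord on F.
With the root (F) in the bass, the chord is in root position.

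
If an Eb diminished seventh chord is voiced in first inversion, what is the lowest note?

Gb

Eb diminished seventh is Eb–Gb–Bbb–Dbb. First inversion places the third in the bass: Gb.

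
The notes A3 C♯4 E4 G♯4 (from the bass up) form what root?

A

Reordering A, C#, E, G# into stacked thirds gives A–C#–E–G#; the bottom of that stack, A, is the root.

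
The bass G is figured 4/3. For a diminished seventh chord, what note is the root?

The figures 4/3 mean the fifth of the chord is in the bass. If G is the fifth of a diminished seventh chord, the root is C# (chord tones C#–E–G–Bb).

C#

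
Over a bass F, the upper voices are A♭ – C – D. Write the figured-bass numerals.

6/5

The notes F, Ab, C, D stack in thirds as D–F–Ab–C — a D half-diminished seventh chord. The bass F is the third, so this is first inversion: figured 6/5.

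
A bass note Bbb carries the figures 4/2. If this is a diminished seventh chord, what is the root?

C

The figures 4/2 mean the seventh of the chord is in the bass. If Bbb is the seventh of a diminished seventh chord, the root is C (chord tones C–Eb–Gb–Bbb).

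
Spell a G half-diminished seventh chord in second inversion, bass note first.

Db, F, G, Bb

The chord tones are G–Bb–Db–F. With the fifth (Db) lowest for second inversion: Db, F, G, Bb.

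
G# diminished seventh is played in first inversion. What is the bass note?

B

G# diminished seventh is G#–B–D–F. First inversion places the third in the bass: B.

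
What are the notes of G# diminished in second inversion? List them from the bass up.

The chord tones are G#–B–D. With the fifth (D) lowest for second inversion: D, G#, B.

D, G#, B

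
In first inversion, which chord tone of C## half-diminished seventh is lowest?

The third of C## half-diminished seventh (C##–E#–G#–B#) is E#; that is the bass in first inversion.

E#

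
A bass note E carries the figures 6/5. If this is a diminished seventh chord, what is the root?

The figures 6/5 mean the third of the chord is in the bass. If E is the third of a diminished seventh chord, the root is C# (chord tones C#–E–G–Bb).

C#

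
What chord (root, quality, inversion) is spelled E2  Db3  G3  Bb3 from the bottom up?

Reducing to letter names: E, Db, G, Bb. These stack in thirds as E–G–Bb–Db — an E diminished seventh chord.
E is the root of E diminished seventh; root in the bass means root position (figured bass 7).

E diminished seventh, root position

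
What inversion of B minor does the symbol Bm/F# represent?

Bm/F# means B minor with F# in the bass. F# is the fifth of B minor (B–D–F#), so this is second inversion.

second inversion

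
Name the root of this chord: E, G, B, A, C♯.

A

E, G, B, A, C# are the tones of an A dominant ninth chord (A–C#–E–G–B), making A the root.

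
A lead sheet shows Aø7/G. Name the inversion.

third inversion

Aø7/G means A half-diminished seventh with G in the bass. G is the seventh of A half-diminished seventh (A–C–Eb–G), so this is third inversion.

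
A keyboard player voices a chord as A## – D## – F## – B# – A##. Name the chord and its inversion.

B# major seventh, third inversion

Reducing to letter names: A##, D##, F##, B#. These stack in thirds as B#–D##–F##–A## — a B# major seventh chord.
With the seventh (A##) in the bass, the chord is in third inversion (figured bass 4/2).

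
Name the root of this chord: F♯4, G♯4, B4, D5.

G#

The distinct letter names are F#, G#, B, D. Arranged as a stack of thirds they read G#–B–D–F#, so G# is the root (a G# half-diminished seventh chord).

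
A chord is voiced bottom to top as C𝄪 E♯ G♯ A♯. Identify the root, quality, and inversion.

Reducing to letter names: C##, E#, G#, A#. These stack in thirds as A#–C##–E#–G# — an A# dominant seventh chord.
The lowest note is C##, the third of the chord, so this is first inversion (figured bass 6/5).

A# dominant seventh, first inversion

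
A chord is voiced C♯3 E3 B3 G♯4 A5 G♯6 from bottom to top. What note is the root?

C#, E, B, G#, A are the tones of an A major ninth chord (A–C#–E–G#–B), making A the root.

A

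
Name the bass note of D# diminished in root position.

In root position the root is lowest. For D# diminished (D#–F#–A) that is D#.

D#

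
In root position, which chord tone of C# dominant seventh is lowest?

The root of C# dominant seventh (C#–E#–G#–B) is C#; that is the bass in root position.

C#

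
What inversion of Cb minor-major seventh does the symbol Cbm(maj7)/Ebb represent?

Cbm(maj7)/Ebb means Cb minor-major seventh with Ebb in the bass. Ebb is the third of Cb minor-major seventh (Cb–Ebb–Gb–Bb), so this is first inversion.

first inversion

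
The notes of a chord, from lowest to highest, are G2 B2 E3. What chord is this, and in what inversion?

The distinct note names are G, B, E. Stacked in thirds they read E–G–B, which is a minor triad on E.
The lowest note is G, the third of the chord, so this is first inversion (figured bass 6).

E minor, first inversion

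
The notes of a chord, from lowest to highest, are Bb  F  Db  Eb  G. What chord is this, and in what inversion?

Eb dominant ninth, second inversion

The distinct note names are Bb, F, Db, Eb, G. Stacked in thirds they read Eb–G–Bb–Db–F, which is a dominant ninth chord on Eb.
Bb is the fifth of Eb dominant ninth; fifth in the bass means second inversion.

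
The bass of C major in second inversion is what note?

G

In second inversion the fifth is lowest. For C major (C–E–G) that is G.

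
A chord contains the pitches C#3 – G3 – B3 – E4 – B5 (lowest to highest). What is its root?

C#, G, B, E are the tones of a C# half-diminished seventh chord (C#–E–G–B), making C# the root.

C#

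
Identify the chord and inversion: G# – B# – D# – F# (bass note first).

The distinct note names are G#, B#, D#, F#. Stacked in thirds they read G#–B#–D#–F#, which is a dominant seventh chord on G#.
With the root (G#) in the bass, the chord is in root position (figured bass 7).

G# dominant seventh, root position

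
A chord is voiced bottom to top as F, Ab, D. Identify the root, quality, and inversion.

Reducing to letter names: F, Ab, D. These stack in thirds as D–F–Ab — a D diminished triad.
The lowest note is F, the third of the chord, so this is first inversion (figured bass 6).

D diminished, first inversion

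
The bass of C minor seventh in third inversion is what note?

The seventh of C minor seventh (C–Eb–G–Bb) is Bb; that is the bass in third inversion.

Bb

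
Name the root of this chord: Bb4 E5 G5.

Bb, E, G are the tones of an E diminished triad (E–G–Bb), making E the root.

E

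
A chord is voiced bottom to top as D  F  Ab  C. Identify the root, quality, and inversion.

D half-diminished seventh, root position

The pitch classes D, F, Ab, C arrange in thirds as D–F–Ab–C: a D half-diminished seventh chord.
With the root (D) in the bass, the chord is in root position (figured bass 7).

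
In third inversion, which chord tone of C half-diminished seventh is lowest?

Bb

C half-diminished seventh is C–Eb–Gb–Bb. Third inversion places the seventh in the bass: Bb.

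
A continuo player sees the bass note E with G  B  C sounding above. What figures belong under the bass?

The notes E, G, B, C stack in thirds as C–E–G–B — a C major seventh chord. The bass E is the third, so this is first inversion: figured 6/5.

6/5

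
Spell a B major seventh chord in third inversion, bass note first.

The chord tones are B–D#–F#–A#. With the seventh (A#) lowest for third inversion: A#, B, D#, F#.

A#, B, D#, F#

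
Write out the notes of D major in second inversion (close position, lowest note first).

The chord tones are D–F#–A. With the fifth (A) lowest for second inversion: A, D, F#.

A, D, F#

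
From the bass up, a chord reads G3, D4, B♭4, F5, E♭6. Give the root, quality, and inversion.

Reducing to letter names: G, D, Bb, F, Eb. These stack in thirds as Eb–G–Bb–D–F — an Eb major ninth chord.
With the third (G) in the bass, the chord is in first inversion.

Eb major ninth, first inversion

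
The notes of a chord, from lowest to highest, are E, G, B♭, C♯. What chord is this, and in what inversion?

The pitch classes E, G, Bb, C# arrange in thirds as C#–E–G–Bb: a C# diminished seventh chord.
E is the third of C# diminished seventh; third in the bass means first inversion (figured bass 6/5).

C# diminished seventh, first inversion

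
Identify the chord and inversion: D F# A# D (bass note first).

D augmented, root position

The pitch classes D, F#, A# arrange in thirds as D–F#–A#: a D augmented triad.
The lowest note is D, the root of the chord, so this is root position (figured bass 5/3).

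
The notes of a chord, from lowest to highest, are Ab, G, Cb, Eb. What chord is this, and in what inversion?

Ab minor-major seventh, root position

The distinct note names are Ab, G, Cb, Eb. Stacked in thirds they read Ab–Cb–Eb–G, which is a minor-major seventh chord on Ab.
The lowest note is Ab, the root of the chord, so this is root position (figured bass 7).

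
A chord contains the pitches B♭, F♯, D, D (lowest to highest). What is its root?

Bb

Reordering Bb, F#, D into stacked thirds gives Bb–D–F#; the bottom of that stack, Bb, is the root.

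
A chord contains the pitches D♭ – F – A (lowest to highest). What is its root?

Db

Reordering Db, F, A into stacked thirds gives Db–F–A; the bottom of that stack, Db, is the root.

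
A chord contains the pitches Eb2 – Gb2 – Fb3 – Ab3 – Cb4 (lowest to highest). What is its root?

Fb

Eb, Gb, Fb, Ab, Cb are the tones of an Fb major ninth chord (Fb–Ab–Cb–Eb–Gb), making Fb the root.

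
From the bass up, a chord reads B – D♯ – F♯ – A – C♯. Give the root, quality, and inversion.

B dominant ninth, root position

Reducing to letter names: B, D#, F#, A, C#. These stack in thirds as B–D#–F#–A–C# — a B dominant ninth chord.
B is the root of B dominant ninth; root in the bass means root position.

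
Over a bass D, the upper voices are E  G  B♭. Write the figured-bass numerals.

4/2

The notes D, E, G, Bb stack in thirds as E–G–Bb–D — an E half-diminished seventh chord. The bass D is the seventh, so this is third inversion: figured 4/2.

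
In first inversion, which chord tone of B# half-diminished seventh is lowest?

The third of B# half-diminished seventh (B#–D#–F#–A#) is D#; that is the bass in first inversion.

D#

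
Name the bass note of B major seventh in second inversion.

F#

B major seventh is B–D#–F#–A#. Second inversion places the fifth in the bass: F#.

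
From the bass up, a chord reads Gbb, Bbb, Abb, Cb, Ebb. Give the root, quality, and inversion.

Abb dominant ninth, third inversion

The pitch classes Gbb, Bbb, Abb, Cb, Ebb arrange in thirds as Abb–Cb–Ebb–Gbb–Bbb: an Abb dominant ninth chord.
Gbb is the seventh of Abb dominant ninth; seventh in the bass means third inversion.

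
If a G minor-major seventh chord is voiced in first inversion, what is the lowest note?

G minor-major seventh is G–Bb–D–F#. First inversion places the third in the bass: Bb.

Bb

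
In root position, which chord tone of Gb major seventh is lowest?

In root position the root is lowest. For Gb major seventh (Gb–Bb–Db–F) that is Gb.

Gb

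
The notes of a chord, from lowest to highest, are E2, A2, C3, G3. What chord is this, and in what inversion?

A minor seventh, second inversion

The pitch classes E, A, C, G arrange in thirds as A–C–E–G: an A minor seventh chord.
E is the fifth of A minor seventh; fifth in the bass means second inversion (figured bass 4/3).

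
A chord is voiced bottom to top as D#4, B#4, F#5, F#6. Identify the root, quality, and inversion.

B# diminished, first inversion

The distinct note names are D#, B#, F#. Stacked in thirds they read B#–D#–F#, which is a diminished triad on B#.
D# is the third of B# diminished; third in the bass means first inversion (figured bass 6).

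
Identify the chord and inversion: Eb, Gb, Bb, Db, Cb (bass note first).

Cb major ninth, first inversion

The pitch classes Eb, Gb, Bb, Db, Cb arrange in thirds as Cb–Eb–Gb–Bb–Db: a Cb major ninth chord.
The lowest note is Eb, the third of the chord, so this is first inversion.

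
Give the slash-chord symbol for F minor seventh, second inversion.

Second inversion of F minor seventh has the fifth (C) in the bass. As a slash chord: Fm7/C.

Fm7/C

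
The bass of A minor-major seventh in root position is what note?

A

In root position the root is lowest. For A minor-major seventh (A–C–E–G#) that is A.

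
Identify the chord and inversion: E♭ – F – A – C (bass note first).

The distinct note names are Eb, F, A, C. Stacked in thirds they read F–A–C–Eb, which is a dominant seventh chord on F.
The lowest note is Eb, the seventh of the chord, so this is third inversion (figured bass 4/2).

F dominant seventh, third inversion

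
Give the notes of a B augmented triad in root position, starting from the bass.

Spelling B augmented: B–D#–F##. In root position the root is bass, giving B, D#, F## from the bottom.

B, D#, F##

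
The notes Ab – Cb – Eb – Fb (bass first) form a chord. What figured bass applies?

The notes Ab, Cb, Eb, Fb stack in thirds as Fb–Ab–Cb–Eb — an Fb major seventh chord. The bass Ab is the third, so this is first inversion: figured 6/5.

6/5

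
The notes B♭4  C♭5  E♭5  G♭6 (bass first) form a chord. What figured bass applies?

4/2

The notes Bb, Cb, Eb, Gb stack in thirds as Cb–Eb–Gb–Bb — a Cb major seventh chord. The bass Bb is the seventh, so this is third inversion: figured 4/2.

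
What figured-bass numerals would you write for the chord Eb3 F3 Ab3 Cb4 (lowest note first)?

The notes Eb, F, Ab, Cb stack in thirds as F–Ab–Cb–Eb — an F half-diminished seventh chord. The bass Eb is the seventh, so this is third inversion: figured 4/2.

4/2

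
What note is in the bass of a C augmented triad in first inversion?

E

In first inversion the third is lowest. For C augmented (C–E–G#) that is E.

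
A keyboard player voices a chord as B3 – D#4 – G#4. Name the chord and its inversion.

The distinct note names are B, D#, G#. Stacked in thirds they read G#–B–D#, which is a minor triad on G#.
With the third (B) in the bass, the chord is in first inversion (figured bass 6).

G# minor, first inversion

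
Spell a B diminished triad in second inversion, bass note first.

The chord tones are B–D–F. With the fifth (F) lowest for second inversion: F, B, D.

F, B, D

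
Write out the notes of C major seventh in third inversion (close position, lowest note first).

B, C, E, G

The chord tones are C–E–G–B. With the seventh (B) lowest for third inversion: B, C, E, G.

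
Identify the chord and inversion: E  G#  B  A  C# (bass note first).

The pitch classes E, G#, B, A, C# arrange in thirds as A–C#–E–G#–B: an A major ninth chord.
E is the fifth of A major ninth; fifth in the bass means second inversion.

A major ninth, second inversion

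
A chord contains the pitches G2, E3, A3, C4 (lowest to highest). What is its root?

A

Reordering G, E, A, C into stacked thirds gives A–C–E–G; the bottom of that stack, A, is the root.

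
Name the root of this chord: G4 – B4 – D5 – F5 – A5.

G

The distinct letter names are G, B, D, F, A. Arranged as a stack of thirds they read G–B–D–F–A, so G is the root (a G dominant ninth chord).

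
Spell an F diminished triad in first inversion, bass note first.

Ab, Cb, F

Spelling F diminished: F–Ab–Cb. In first inversion the third is bass, giving Ab, Cb, F from the bottom.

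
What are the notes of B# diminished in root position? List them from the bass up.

B# diminished is B#–D#–F#. Root position puts the root (B#) in the bass, with the remaining tones above: B#, D#, F#.

B#, D#, F#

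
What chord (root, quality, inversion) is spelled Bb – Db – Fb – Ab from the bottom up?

The pitch classes Bb, Db, Fb, Ab arrange in thirds as Bb–Db–Fb–Ab: a Bb half-diminished seventh chord.
With the root (Bb) in the bass, the chord is in root position (figured bass 7).

Bb half-diminished seventh, root position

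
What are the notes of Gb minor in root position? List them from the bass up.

Gb, Bbb, Db

Spelling Gb minor: Gb–Bbb–Db. In root position the root is bass, giving Gb, Bbb, Db from the bottom.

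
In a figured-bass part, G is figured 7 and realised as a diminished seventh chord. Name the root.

G

The figures 7 mean the root of the chord is in the bass. If G is the root of a diminished seventh chord, the root is G (chord tones G–Bb–Db–Fb).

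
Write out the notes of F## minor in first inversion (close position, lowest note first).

A#, C##, F##

F## minor is F##–A#–C##. First inversion puts the third (A#) in the bass, with the remaining tones above: A#, C##, F##.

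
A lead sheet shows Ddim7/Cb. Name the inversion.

Ddim7/Cb means D diminished seventh with Cb in the bass. Cb is the seventh of D diminished seventh (D–F–Ab–Cb), so this is third inversion.

third inversion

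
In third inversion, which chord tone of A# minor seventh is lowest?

G#

In third inversion the seventh is lowest. For A# minor seventh (A#–C#–E#–G#) that is G#.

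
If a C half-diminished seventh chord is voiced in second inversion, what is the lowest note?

C half-diminished seventh is C–Eb–Gb–Bb. Second inversion places the fifth in the bass: Gb.

Gb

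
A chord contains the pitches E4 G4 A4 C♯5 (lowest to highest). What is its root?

A

Reordering E, G, A, C# into stacked thirds gives A–C#–E–G; the bottom of that stack, A, is the root.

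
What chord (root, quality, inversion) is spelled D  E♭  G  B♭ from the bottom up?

Eb major seventh, third inversion

The distinct note names are D, Eb, G, Bb. Stacked in thirds they read Eb–G–Bb–D, which is a major seventh chord on Eb.
The lowest note is D, the seventh of the chord, so this is third inversion (figured bass 4/2).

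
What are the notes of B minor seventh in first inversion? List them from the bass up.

B minor seventh is B–D–F#–A. First inversion puts the third (D) in the bass, with the remaining tones above: D, F#, A, B.

D, F#, A, B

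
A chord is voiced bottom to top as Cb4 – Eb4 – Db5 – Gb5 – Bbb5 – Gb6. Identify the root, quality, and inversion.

The pitch classes Cb, Eb, Db, Gb, Bbb arrange in thirds as Cb–Eb–Gb–Bbb–Db: a Cb dominant ninth chord.
Cb is the root of Cb dominant ninth; root in the bass means root position.

Cb dominant ninth, root position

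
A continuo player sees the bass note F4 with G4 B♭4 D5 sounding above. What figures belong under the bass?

4/2

The notes F, G, Bb, D stack in thirds as G–Bb–D–F — a G minor seventh chord. The bass F is the seventh, so this is third inversion: figured 4/2.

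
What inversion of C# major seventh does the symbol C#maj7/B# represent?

C#maj7/B# means C# major seventh with B# in the bass. B# is the seventh of C# major seventh (C#–E#–G#–B#), so this is third inversion.

third inversion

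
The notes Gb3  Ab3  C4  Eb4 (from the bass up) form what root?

Gb, Ab, C, Eb are the tones of an Ab dominant seventh chord (Ab–C–Eb–Gb), making Ab the root.

Ab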